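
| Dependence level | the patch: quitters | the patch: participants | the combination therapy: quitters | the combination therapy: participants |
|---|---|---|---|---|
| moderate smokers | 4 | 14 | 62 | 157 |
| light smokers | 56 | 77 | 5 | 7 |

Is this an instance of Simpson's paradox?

Moderate smokers: the patch 4/14 = 28.6%, the combination therapy 62/157 = 39.5% → the combination therapy
Light smokers: the patch 56/77 = 72.7%, the combination therapy 5/7 = 71.4% → the patch
Overall: the patch 60/91 = 65.9%, the combination therapy 67/164 = 40.9% → the patch
Neither sweeps: the patch wins 1 of 2 groups, the combination therapy wins 1. The patch wins overall but not every group — no Simpson reversal.

No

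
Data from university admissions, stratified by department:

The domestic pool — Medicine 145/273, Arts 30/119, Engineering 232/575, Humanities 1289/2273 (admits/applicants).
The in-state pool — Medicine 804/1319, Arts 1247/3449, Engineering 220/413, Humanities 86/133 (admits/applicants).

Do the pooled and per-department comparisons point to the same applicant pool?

Medicine: the domestic pool 145/273 = 53.1%, the in-state pool 804/1319 = 61.0% → the in-state pool
Arts: the domestic pool 30/119 = 25.2%, the in-state pool 1247/3449 = 36.2% → the in-state pool
Engineering: the domestic pool 232/575 = 40.3%, the in-state pool 220/413 = 53.3% → the in-state pool
Humanities: the domestic pool 1289/2273 = 56.7%, the in-state pool 86/133 = 64.7% → the in-state pool
Overall: the domestic pool 1696/3240 = 52.3%, the in-state pool 2357/5314 = 44.4% → the domestic pool
The in-state pool wins each department group but the domestic pool wins overall — the comparison reverses. The in-state pool's applicants skew toward Arts, which has a lower base rate.

No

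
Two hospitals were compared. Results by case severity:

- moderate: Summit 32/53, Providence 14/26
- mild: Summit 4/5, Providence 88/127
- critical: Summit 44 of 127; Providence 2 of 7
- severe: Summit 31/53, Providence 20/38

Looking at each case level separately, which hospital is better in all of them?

Summit

Moderate: Summit 32/53 = 60.4%, Providence 14/26 = 53.8% → Summit
Mild: Summit 4/5 = 80.0%, Providence 88/127 = 69.3% → Summit
Critical: Summit 44/127 = 34.6%, Providence 2/7 = 28.6% → Summit
Severe: Summit 31/53 = 58.5%, Providence 20/38 = 52.6% → Summit
Summit has the higher rate in all 4 groups.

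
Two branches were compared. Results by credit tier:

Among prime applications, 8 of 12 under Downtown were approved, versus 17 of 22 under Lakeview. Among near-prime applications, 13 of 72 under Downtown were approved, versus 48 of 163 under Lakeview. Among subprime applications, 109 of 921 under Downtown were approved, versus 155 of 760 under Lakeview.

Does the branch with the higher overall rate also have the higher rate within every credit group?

Yes

Prime: Downtown 8/12 = 66.7%, Lakeview 17/22 = 77.3% → Lakeview
Near-prime: Downtown 13/72 = 18.1%, Lakeview 48/163 = 29.4% → Lakeview
Subprime: Downtown 109/921 = 11.8%, Lakeview 155/760 = 20.4% → Lakeview
Overall: Downtown 130/1005 = 12.9%, Lakeview 220/945 = 23.3% → Lakeview
Lakeview wins overall and in every credit group — no reversal.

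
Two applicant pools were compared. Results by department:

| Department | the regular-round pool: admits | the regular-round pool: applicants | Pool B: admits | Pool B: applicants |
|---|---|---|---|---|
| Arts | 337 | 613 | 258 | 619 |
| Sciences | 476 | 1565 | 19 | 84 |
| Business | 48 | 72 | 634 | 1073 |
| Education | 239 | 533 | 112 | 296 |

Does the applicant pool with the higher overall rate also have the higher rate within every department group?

Arts: the regular-round pool 337/613 = 55.0%, Pool B 258/619 = 41.7% → the regular-round pool
Sciences: the regular-round pool 476/1565 = 30.4%, Pool B 19/84 = 22.6% → the regular-round pool
Business: the regular-round pool 48/72 = 66.7%, Pool B 634/1073 = 59.1% → the regular-round pool
Education: the regular-round pool 239/533 = 44.8%, Pool B 112/296 = 37.8% → the regular-round pool
Overall: the regular-round pool 1100/2783 = 39.5%, Pool B 1023/2072 = 49.4% → Pool B
The regular-round pool wins each department group but Pool B wins overall — the comparison reverses. The regular-round pool's applicants skew toward Sciences, which has a lower base rate.

No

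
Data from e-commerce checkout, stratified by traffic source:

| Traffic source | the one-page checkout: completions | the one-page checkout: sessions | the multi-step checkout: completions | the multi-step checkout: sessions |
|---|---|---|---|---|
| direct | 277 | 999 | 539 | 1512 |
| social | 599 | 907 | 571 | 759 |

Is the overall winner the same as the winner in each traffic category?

Direct: the one-page checkout 277/999 = 27.7%, the multi-step checkout 539/1512 = 35.6% → the multi-step checkout
Social: the one-page checkout 599/907 = 66.0%, the multi-step checkout 571/759 = 75.2% → the multi-step checkout
Overall: the one-page checkout 876/1906 = 46.0%, the multi-step checkout 1110/2271 = 48.9% → the multi-step checkout
The multi-step checkout wins overall and in every traffic group — no reversal.

Yes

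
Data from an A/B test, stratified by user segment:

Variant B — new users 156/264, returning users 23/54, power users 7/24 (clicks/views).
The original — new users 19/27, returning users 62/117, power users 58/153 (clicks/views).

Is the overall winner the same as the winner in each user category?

New users: Variant B 156/264 = 59.1%, the original 19/27 = 70.4% → the original
Returning users: Variant B 23/54 = 42.6%, the original 62/117 = 53.0% → the original
Power users: Variant B 7/24 = 29.2%, the original 58/153 = 37.9% → the original
Overall: Variant B 186/342 = 54.4%, the original 139/297 = 46.8% → Variant B
The original wins each user group but Variant B wins overall — the comparison reverses. The original's views skew toward power users, which has a lower base rate.

No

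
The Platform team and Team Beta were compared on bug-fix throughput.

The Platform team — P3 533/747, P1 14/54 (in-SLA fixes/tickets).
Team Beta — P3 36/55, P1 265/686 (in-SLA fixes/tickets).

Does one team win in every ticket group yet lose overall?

No

P3: the Platform team 533/747 = 71.4%, Team Beta 36/55 = 65.5% → the Platform team
P1: the Platform team 14/54 = 25.9%, Team Beta 265/686 = 38.6% → Team Beta
Overall: the Platform team 547/801 = 68.3%, Team Beta 301/741 = 40.6% → the Platform team
Neither sweeps: the Platform team wins 1 of 2 groups, Team Beta wins 1. The Platform team wins overall but not every group — no Simpson reversal.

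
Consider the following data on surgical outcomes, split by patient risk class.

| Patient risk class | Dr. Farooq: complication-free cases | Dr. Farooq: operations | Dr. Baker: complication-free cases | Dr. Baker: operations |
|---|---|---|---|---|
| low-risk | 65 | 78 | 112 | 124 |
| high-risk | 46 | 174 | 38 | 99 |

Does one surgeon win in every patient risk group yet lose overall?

Low-risk: Dr. Farooq 65/78 = 83.3%, Dr. Baker 112/124 = 90.3% → Dr. Baker
High-risk: Dr. Farooq 46/174 = 26.4%, Dr. Baker 38/99 = 38.4% → Dr. Baker
Overall: Dr. Farooq 111/252 = 44.0%, Dr. Baker 150/223 = 67.3% → Dr. Baker
Dr. Baker wins overall and in every patient risk group — no reversal.

No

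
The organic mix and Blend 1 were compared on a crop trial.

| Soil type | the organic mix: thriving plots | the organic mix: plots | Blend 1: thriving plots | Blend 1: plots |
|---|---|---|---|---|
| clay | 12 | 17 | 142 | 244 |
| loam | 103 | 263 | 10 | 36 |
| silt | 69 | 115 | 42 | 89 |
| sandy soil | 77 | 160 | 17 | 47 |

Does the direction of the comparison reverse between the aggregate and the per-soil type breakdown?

Clay: the organic mix 12/17 = 70.6%, Blend 1 142/244 = 58.2% → the organic mix
Loam: the organic mix 103/263 = 39.2%, Blend 1 10/36 = 27.8% → the organic mix
Silt: the organic mix 69/115 = 60.0%, Blend 1 42/89 = 47.2% → the organic mix
Sandy soil: the organic mix 77/160 = 48.1%, Blend 1 17/47 = 36.2% → the organic mix
Overall: the organic mix 261/555 = 47.0%, Blend 1 211/416 = 50.7% → Blend 1
The organic mix wins each soil group but Blend 1 wins overall — the comparison reverses. The organic mix's plots skew toward loam, which has a lower base rate.

Yes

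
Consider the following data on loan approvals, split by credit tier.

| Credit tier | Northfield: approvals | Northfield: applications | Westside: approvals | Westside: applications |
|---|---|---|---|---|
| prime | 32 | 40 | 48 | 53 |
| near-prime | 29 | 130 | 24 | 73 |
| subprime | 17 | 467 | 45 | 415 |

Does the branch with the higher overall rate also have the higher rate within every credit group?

Yes

Prime: Northfield 32/40 = 80.0%, Westside 48/53 = 90.6% → Westside
Near-prime: Northfield 29/130 = 22.3%, Westside 24/73 = 32.9% → Westside
Subprime: Northfield 17/467 = 3.6%, Westside 45/415 = 10.8% → Westside
Overall: Northfield 78/637 = 12.2%, Westside 117/541 = 21.6% → Westside
Westside wins overall and in every credit group — no reversal.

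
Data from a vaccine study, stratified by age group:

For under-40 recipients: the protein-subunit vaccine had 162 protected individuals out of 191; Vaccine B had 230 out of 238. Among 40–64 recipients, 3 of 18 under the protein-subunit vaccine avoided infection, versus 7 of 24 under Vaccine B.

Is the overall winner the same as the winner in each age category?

Yes

Under-40: the protein-subunit vaccine 162/191 = 84.8%, Vaccine B 230/238 = 96.6% → Vaccine B
40–64: the protein-subunit vaccine 3/18 = 16.7%, Vaccine B 7/24 = 29.2% → Vaccine B
Overall: the protein-subunit vaccine 165/209 = 78.9%, Vaccine B 237/262 = 90.5% → Vaccine B
Vaccine B wins overall and in every age group — no reversal.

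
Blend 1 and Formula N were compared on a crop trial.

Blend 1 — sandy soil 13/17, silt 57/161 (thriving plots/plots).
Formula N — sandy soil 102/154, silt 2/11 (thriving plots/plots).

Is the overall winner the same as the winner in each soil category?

No

Sandy soil: Blend 1 13/17 = 76.5%, Formula N 102/154 = 66.2% → Blend 1
Silt: Blend 1 57/161 = 35.4%, Formula N 2/11 = 18.2% → Blend 1
Overall: Blend 1 70/178 = 39.3%, Formula N 104/165 = 63.0% → Formula N
Blend 1 wins each soil group but Formula N wins overall — the comparison reverses. Blend 1's plots skew toward silt, which has a lower base rate.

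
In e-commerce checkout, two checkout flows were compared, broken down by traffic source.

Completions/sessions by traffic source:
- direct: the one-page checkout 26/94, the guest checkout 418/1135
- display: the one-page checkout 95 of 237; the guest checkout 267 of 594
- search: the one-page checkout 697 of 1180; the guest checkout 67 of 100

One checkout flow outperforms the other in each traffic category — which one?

the guest checkout

Direct: the one-page checkout 26/94 = 27.7%, the guest checkout 418/1135 = 36.8% → the guest checkout
Display: the one-page checkout 95/237 = 40.1%, the guest checkout 267/594 = 44.9% → the guest checkout
Search: the one-page checkout 697/1180 = 59.1%, the guest checkout 67/100 = 67.0% → the guest checkout
The guest checkout has the higher rate in all 3 groups.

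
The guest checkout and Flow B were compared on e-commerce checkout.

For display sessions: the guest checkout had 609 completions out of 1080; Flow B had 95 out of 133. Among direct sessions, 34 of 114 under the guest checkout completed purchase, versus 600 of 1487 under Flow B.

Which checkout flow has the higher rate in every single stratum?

Display: the guest checkout 609/1080 = 56.4%, Flow B 95/133 = 71.4% → Flow B
Direct: the guest checkout 34/114 = 29.8%, Flow B 600/1487 = 40.3% → Flow B
Flow B has the higher rate in both groups.

Flow B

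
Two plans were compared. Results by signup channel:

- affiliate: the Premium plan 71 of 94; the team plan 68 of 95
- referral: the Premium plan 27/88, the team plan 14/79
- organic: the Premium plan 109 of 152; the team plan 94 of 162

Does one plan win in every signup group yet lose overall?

Affiliate: the Premium plan 71/94 = 75.5%, the team plan 68/95 = 71.6% → the Premium plan
Referral: the Premium plan 27/88 = 30.7%, the team plan 14/79 = 17.7% → the Premium plan
Organic: the Premium plan 109/152 = 71.7%, the team plan 94/162 = 58.0% → the Premium plan
Overall: the Premium plan 207/334 = 62.0%, the team plan 176/336 = 52.4% → the Premium plan
The Premium plan wins overall and in every signup group — no reversal.

No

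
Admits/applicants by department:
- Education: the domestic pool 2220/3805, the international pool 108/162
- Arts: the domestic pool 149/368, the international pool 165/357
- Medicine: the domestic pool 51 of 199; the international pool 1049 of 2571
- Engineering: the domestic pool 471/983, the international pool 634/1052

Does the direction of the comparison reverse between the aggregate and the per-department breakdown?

Yes

Education: the domestic pool 2220/3805 = 58.3%, the international pool 108/162 = 66.7% → the international pool
Arts: the domestic pool 149/368 = 40.5%, the international pool 165/357 = 46.2% → the international pool
Medicine: the domestic pool 51/199 = 25.6%, the international pool 1049/2571 = 40.8% → the international pool
Engineering: the domestic pool 471/983 = 47.9%, the international pool 634/1052 = 60.3% → the international pool
Overall: the domestic pool 2891/5355 = 54.0%, the international pool 1956/4142 = 47.2% → the domestic pool
The international pool wins each department group but the domestic pool wins overall — the comparison reverses. The international pool's applicants skew toward Medicine, which has a lower base rate.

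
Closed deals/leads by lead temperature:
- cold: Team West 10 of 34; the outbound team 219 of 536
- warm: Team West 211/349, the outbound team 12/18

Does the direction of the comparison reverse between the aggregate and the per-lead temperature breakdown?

Cold: Team West 10/34 = 29.4%, the outbound team 219/536 = 40.9% → the outbound team
Warm: Team West 211/349 = 60.5%, the outbound team 12/18 = 66.7% → the outbound team
Overall: Team West 221/383 = 57.7%, the outbound team 231/554 = 41.7% → Team West
The outbound team wins each lead group but Team West wins overall — the comparison reverses. The outbound team's leads skew toward cold, which has a lower base rate.

Yes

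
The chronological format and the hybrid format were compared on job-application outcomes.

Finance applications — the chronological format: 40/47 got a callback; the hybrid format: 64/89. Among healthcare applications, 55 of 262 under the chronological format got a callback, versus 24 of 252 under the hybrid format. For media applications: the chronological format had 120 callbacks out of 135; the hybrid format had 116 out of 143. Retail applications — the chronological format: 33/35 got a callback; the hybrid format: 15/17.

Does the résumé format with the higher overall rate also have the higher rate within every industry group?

Finance: the chronological format 40/47 = 85.1%, the hybrid format 64/89 = 71.9% → the chronological format
Healthcare: the chronological format 55/262 = 21.0%, the hybrid format 24/252 = 9.5% → the chronological format
Media: the chronological format 120/135 = 88.9%, the hybrid format 116/143 = 81.1% → the chronological format
Retail: the chronological format 33/35 = 94.3%, the hybrid format 15/17 = 88.2% → the chronological format
Overall: the chronological format 248/479 = 51.8%, the hybrid format 219/501 = 43.7% → the chronological format
The chronological format wins overall and in every industry group — no reversal.

Yes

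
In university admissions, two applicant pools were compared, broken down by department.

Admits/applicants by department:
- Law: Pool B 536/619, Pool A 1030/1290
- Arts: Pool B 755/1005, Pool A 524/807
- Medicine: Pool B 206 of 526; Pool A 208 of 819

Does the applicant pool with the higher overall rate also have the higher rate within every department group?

Law: Pool B 536/619 = 86.6%, Pool A 1030/1290 = 79.8% → Pool B
Arts: Pool B 755/1005 = 75.1%, Pool A 524/807 = 64.9% → Pool B
Medicine: Pool B 206/526 = 39.2%, Pool A 208/819 = 25.4% → Pool B
Overall: Pool B 1497/2150 = 69.6%, Pool A 1762/2916 = 60.4% → Pool B
Pool B wins overall and in every department group — no reversal.

Yes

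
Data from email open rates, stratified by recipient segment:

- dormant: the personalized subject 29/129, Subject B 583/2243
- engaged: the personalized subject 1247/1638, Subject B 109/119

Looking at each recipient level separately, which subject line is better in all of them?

Dormant: the personalized subject 29/129 = 22.5%, Subject B 583/2243 = 26.0% → Subject B
Engaged: the personalized subject 1247/1638 = 76.1%, Subject B 109/119 = 91.6% → Subject B
Subject B has the higher rate in both groups.

Subject B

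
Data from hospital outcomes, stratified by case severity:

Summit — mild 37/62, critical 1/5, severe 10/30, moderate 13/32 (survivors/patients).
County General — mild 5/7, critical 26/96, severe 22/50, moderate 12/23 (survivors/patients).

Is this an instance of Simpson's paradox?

Yes

Mild: Summit 37/62 = 59.7%, County General 5/7 = 71.4% → County General
Critical: Summit 1/5 = 20.0%, County General 26/96 = 27.1% → County General
Severe: Summit 10/30 = 33.3%, County General 22/50 = 44.0% → County General
Moderate: Summit 13/32 = 40.6%, County General 12/23 = 52.2% → County General
Overall: Summit 61/129 = 47.3%, County General 65/176 = 36.9% → Summit
County General wins each case group but Summit wins overall — the comparison reverses. County General's patients skew toward critical, which has a lower base rate.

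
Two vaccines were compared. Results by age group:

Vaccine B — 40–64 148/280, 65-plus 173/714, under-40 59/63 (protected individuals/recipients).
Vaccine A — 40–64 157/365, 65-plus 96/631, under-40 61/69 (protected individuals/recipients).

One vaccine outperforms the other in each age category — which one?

Vaccine B

40–64: Vaccine B 148/280 = 52.9%, Vaccine A 157/365 = 43.0% → Vaccine B
65-plus: Vaccine B 173/714 = 24.2%, Vaccine A 96/631 = 15.2% → Vaccine B
Under-40: Vaccine B 59/63 = 93.7%, Vaccine A 61/69 = 88.4% → Vaccine B
Vaccine B has the higher rate in all 3 groups.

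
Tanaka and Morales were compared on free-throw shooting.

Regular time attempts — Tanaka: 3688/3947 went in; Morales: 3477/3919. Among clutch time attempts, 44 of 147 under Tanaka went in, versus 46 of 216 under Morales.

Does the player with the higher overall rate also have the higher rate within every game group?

Yes

Regular time: Tanaka 3688/3947 = 93.4%, Morales 3477/3919 = 88.7% → Tanaka
Clutch time: Tanaka 44/147 = 29.9%, Morales 46/216 = 21.3% → Tanaka
Overall: Tanaka 3732/4094 = 91.2%, Morales 3523/4135 = 85.2% → Tanaka
Tanaka wins overall and in every game group — no reversal.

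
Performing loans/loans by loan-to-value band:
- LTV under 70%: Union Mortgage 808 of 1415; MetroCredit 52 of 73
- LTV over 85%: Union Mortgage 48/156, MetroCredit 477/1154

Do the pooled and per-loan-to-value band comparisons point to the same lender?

LTV under 70%: Union Mortgage 808/1415 = 57.1%, MetroCredit 52/73 = 71.2% → MetroCredit
LTV over 85%: Union Mortgage 48/156 = 30.8%, MetroCredit 477/1154 = 41.3% → MetroCredit
Overall: Union Mortgage 856/1571 = 54.5%, MetroCredit 529/1227 = 43.1% → Union Mortgage
MetroCredit wins each loan-to-value group but Union Mortgage wins overall — the comparison reverses. MetroCredit's loans skew toward LTV over 85%, which has a lower base rate.

No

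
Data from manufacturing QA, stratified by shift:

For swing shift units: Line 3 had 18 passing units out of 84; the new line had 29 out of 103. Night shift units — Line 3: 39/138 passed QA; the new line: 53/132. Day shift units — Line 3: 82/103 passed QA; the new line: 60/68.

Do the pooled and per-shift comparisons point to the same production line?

Swing shift: Line 3 18/84 = 21.4%, the new line 29/103 = 28.2% → the new line
Night shift: Line 3 39/138 = 28.3%, the new line 53/132 = 40.2% → the new line
Day shift: Line 3 82/103 = 79.6%, the new line 60/68 = 88.2% → the new line
Overall: Line 3 139/325 = 42.8%, the new line 142/303 = 46.9% → the new line
The new line wins overall and in every shift group — no reversal.

Yes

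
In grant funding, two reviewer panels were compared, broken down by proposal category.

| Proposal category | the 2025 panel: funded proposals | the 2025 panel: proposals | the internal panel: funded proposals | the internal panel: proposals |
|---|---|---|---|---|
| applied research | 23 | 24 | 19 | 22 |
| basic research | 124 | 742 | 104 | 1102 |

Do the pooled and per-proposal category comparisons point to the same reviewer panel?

Applied research: the 2025 panel 23/24 = 95.8%, the internal panel 19/22 = 86.4% → the 2025 panel
Basic research: the 2025 panel 124/742 = 16.7%, the internal panel 104/1102 = 9.4% → the 2025 panel
Overall: the 2025 panel 147/766 = 19.2%, the internal panel 123/1124 = 10.9% → the 2025 panel
The 2025 panel wins overall and in every proposal group — no reversal.

Yes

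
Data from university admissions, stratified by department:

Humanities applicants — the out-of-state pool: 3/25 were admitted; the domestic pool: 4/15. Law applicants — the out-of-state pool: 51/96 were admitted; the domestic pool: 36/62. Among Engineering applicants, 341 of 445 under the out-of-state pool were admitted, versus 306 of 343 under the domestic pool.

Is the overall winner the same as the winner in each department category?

Yes

Humanities: the out-of-state pool 3/25 = 12.0%, the domestic pool 4/15 = 26.7% → the domestic pool
Law: the out-of-state pool 51/96 = 53.1%, the domestic pool 36/62 = 58.1% → the domestic pool
Engineering: the out-of-state pool 341/445 = 76.6%, the domestic pool 306/343 = 89.2% → the domestic pool
Overall: the out-of-state pool 395/566 = 69.8%, the domestic pool 346/420 = 82.4% → the domestic pool
The domestic pool wins overall and in every department group — no reversal.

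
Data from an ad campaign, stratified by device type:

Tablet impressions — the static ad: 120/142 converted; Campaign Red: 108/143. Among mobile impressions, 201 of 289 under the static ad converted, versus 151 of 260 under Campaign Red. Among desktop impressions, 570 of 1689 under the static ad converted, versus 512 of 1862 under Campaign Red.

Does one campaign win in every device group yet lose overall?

Tablet: the static ad 120/142 = 84.5%, Campaign Red 108/143 = 75.5% → the static ad
Mobile: the static ad 201/289 = 69.6%, Campaign Red 151/260 = 58.1% → the static ad
Desktop: the static ad 570/1689 = 33.7%, Campaign Red 512/1862 = 27.5% → the static ad
Overall: the static ad 891/2120 = 42.0%, Campaign Red 771/2265 = 34.0% → the static ad
The static ad wins overall and in every device group — no reversal.

No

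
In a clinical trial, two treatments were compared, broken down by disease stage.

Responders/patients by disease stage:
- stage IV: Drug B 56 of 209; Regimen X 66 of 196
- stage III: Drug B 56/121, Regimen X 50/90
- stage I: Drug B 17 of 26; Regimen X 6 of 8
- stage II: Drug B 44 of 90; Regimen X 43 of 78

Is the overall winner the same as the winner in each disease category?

Stage IV: Drug B 56/209 = 26.8%, Regimen X 66/196 = 33.7% → Regimen X
Stage III: Drug B 56/121 = 46.3%, Regimen X 50/90 = 55.6% → Regimen X
Stage I: Drug B 17/26 = 65.4%, Regimen X 6/8 = 75.0% → Regimen X
Stage II: Drug B 44/90 = 48.9%, Regimen X 43/78 = 55.1% → Regimen X
Overall: Drug B 173/446 = 38.8%, Regimen X 165/372 = 44.4% → Regimen X
Regimen X wins overall and in every disease group — no reversal.

Yes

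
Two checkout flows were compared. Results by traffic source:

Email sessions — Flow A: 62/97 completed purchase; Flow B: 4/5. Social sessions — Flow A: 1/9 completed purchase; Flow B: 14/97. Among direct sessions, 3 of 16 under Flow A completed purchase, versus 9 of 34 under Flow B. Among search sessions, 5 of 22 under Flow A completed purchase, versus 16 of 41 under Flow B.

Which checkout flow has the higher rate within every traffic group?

Email: Flow A 62/97 = 63.9%, Flow B 4/5 = 80.0% → Flow B
Social: Flow A 1/9 = 11.1%, Flow B 14/97 = 14.4% → Flow B
Direct: Flow A 3/16 = 18.8%, Flow B 9/34 = 26.5% → Flow B
Search: Flow A 5/22 = 22.7%, Flow B 16/41 = 39.0% → Flow B
Flow B has the higher rate in all 4 groups.

Flow B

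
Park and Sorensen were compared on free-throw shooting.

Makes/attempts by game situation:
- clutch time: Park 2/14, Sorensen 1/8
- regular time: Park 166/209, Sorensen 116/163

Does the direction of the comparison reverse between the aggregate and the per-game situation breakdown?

No

Clutch time: Park 2/14 = 14.3%, Sorensen 1/8 = 12.5% → Park
Regular time: Park 166/209 = 79.4%, Sorensen 116/163 = 71.2% → Park
Overall: Park 168/223 = 75.3%, Sorensen 117/171 = 68.4% → Park
Park wins overall and in every game group — no reversal.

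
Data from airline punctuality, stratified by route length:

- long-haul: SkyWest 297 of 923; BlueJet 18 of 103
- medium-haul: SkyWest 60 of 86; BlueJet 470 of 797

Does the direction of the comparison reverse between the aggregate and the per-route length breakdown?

Yes

Long-haul: SkyWest 297/923 = 32.2%, BlueJet 18/103 = 17.5% → SkyWest
Medium-haul: SkyWest 60/86 = 69.8%, BlueJet 470/797 = 59.0% → SkyWest
Overall: SkyWest 357/1009 = 35.4%, BlueJet 488/900 = 54.2% → BlueJet
SkyWest wins each route group but BlueJet wins overall — the comparison reverses. SkyWest's flights skew toward long-haul, which has a lower base rate.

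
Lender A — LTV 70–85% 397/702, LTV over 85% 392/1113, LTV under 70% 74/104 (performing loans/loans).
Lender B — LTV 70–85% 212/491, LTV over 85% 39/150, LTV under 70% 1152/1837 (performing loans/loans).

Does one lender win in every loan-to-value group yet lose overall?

LTV 70–85%: Lender A 397/702 = 56.6%, Lender B 212/491 = 43.2% → Lender A
LTV over 85%: Lender A 392/1113 = 35.2%, Lender B 39/150 = 26.0% → Lender A
LTV under 70%: Lender A 74/104 = 71.2%, Lender B 1152/1837 = 62.7% → Lender A
Overall: Lender A 863/1919 = 45.0%, Lender B 1403/2478 = 56.6% → Lender B
Lender A wins each loan-to-value group but Lender B wins overall — the comparison reverses. Lender A's loans skew toward LTV over 85%, which has a lower base rate.

Yes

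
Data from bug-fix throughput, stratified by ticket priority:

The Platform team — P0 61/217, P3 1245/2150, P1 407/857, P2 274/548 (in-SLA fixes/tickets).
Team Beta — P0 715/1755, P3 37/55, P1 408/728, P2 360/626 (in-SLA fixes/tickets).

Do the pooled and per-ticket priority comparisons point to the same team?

No

P0: the Platform team 61/217 = 28.1%, Team Beta 715/1755 = 40.7% → Team Beta
P3: the Platform team 1245/2150 = 57.9%, Team Beta 37/55 = 67.3% → Team Beta
P1: the Platform team 407/857 = 47.5%, Team Beta 408/728 = 56.0% → Team Beta
P2: the Platform team 274/548 = 50.0%, Team Beta 360/626 = 57.5% → Team Beta
Overall: the Platform team 1987/3772 = 52.7%, Team Beta 1520/3164 = 48.0% → the Platform team
Team Beta wins each ticket group but the Platform team wins overall — the comparison reverses. Team Beta's tickets skew toward P0, which has a lower base rate.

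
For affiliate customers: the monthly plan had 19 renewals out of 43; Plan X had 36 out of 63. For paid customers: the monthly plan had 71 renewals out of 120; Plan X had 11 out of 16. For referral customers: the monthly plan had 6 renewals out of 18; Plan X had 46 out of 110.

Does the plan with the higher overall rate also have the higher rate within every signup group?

Affiliate: the monthly plan 19/43 = 44.2%, Plan X 36/63 = 57.1% → Plan X
Paid: the monthly plan 71/120 = 59.2%, Plan X 11/16 = 68.8% → Plan X
Referral: the monthly plan 6/18 = 33.3%, Plan X 46/110 = 41.8% → Plan X
Overall: the monthly plan 96/181 = 53.0%, Plan X 93/189 = 49.2% → the monthly plan
Plan X wins each signup group but the monthly plan wins overall — the comparison reverses. Plan X's customers skew toward referral, which has a lower base rate.

No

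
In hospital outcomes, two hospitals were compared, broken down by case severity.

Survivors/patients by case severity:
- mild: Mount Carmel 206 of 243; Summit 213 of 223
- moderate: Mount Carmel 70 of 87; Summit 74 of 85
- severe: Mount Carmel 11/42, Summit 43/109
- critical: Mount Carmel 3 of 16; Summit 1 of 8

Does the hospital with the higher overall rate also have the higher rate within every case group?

Mild: Mount Carmel 206/243 = 84.8%, Summit 213/223 = 95.5% → Summit
Moderate: Mount Carmel 70/87 = 80.5%, Summit 74/85 = 87.1% → Summit
Severe: Mount Carmel 11/42 = 26.2%, Summit 43/109 = 39.4% → Summit
Critical: Mount Carmel 3/16 = 18.8%, Summit 1/8 = 12.5% → Mount Carmel
Overall: Mount Carmel 290/388 = 74.7%, Summit 331/425 = 77.9% → Summit
Neither sweeps: Mount Carmel wins 1 of 4 groups, Summit wins 3. Summit wins overall but not every group — no Simpson reversal.

No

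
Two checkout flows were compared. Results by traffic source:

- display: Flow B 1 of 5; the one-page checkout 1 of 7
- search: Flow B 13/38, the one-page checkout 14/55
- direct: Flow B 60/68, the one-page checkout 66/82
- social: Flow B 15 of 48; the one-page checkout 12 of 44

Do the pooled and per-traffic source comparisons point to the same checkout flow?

Display: Flow B 1/5 = 20.0%, the one-page checkout 1/7 = 14.3% → Flow B
Search: Flow B 13/38 = 34.2%, the one-page checkout 14/55 = 25.5% → Flow B
Direct: Flow B 60/68 = 88.2%, the one-page checkout 66/82 = 80.5% → Flow B
Social: Flow B 15/48 = 31.2%, the one-page checkout 12/44 = 27.3% → Flow B
Overall: Flow B 89/159 = 56.0%, the one-page checkout 93/188 = 49.5% → Flow B
Flow B wins overall and in every traffic group — no reversal.

Yes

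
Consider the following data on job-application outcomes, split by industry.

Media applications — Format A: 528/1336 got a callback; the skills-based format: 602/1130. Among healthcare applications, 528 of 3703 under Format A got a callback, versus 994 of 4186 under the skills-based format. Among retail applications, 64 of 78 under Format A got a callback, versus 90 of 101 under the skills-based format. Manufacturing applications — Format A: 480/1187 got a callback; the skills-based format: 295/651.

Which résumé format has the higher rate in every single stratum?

Media: Format A 528/1336 = 39.5%, the skills-based format 602/1130 = 53.3% → the skills-based format
Healthcare: Format A 528/3703 = 14.3%, the skills-based format 994/4186 = 23.7% → the skills-based format
Retail: Format A 64/78 = 82.1%, the skills-based format 90/101 = 89.1% → the skills-based format
Manufacturing: Format A 480/1187 = 40.4%, the skills-based format 295/651 = 45.3% → the skills-based format
The skills-based format has the higher rate in all 4 groups.

the skills-based format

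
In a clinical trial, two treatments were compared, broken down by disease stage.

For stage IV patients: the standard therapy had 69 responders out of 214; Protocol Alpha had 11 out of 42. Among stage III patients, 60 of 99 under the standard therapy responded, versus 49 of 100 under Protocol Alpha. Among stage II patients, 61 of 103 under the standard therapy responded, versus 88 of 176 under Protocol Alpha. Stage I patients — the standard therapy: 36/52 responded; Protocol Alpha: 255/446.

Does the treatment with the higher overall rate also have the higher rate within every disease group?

Stage IV: the standard therapy 69/214 = 32.2%, Protocol Alpha 11/42 = 26.2% → the standard therapy
Stage III: the standard therapy 60/99 = 60.6%, Protocol Alpha 49/100 = 49.0% → the standard therapy
Stage II: the standard therapy 61/103 = 59.2%, Protocol Alpha 88/176 = 50.0% → the standard therapy
Stage I: the standard therapy 36/52 = 69.2%, Protocol Alpha 255/446 = 57.2% → the standard therapy
Overall: the standard therapy 226/468 = 48.3%, Protocol Alpha 403/764 = 52.7% → Protocol Alpha
The standard therapy wins each disease group but Protocol Alpha wins overall — the comparison reverses. The standard therapy's patients skew toward stage IV, which has a lower base rate.

No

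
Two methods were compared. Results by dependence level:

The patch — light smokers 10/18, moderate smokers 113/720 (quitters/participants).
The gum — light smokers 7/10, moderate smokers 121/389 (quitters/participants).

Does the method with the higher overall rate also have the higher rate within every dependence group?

Light smokers: the patch 10/18 = 55.6%, the gum 7/10 = 70.0% → the gum
Moderate smokers: the patch 113/720 = 15.7%, the gum 121/389 = 31.1% → the gum
Overall: the patch 123/738 = 16.7%, the gum 128/399 = 32.1% → the gum
The gum wins overall and in every dependence group — no reversal.

Yes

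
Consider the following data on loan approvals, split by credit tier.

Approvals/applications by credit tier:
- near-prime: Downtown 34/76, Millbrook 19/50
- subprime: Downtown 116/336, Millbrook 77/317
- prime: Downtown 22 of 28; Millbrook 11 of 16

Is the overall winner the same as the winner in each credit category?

Near-prime: Downtown 34/76 = 44.7%, Millbrook 19/50 = 38.0% → Downtown
Subprime: Downtown 116/336 = 34.5%, Millbrook 77/317 = 24.3% → Downtown
Prime: Downtown 22/28 = 78.6%, Millbrook 11/16 = 68.8% → Downtown
Overall: Downtown 172/440 = 39.1%, Millbrook 107/383 = 27.9% → Downtown
Downtown wins overall and in every credit group — no reversal.

Yes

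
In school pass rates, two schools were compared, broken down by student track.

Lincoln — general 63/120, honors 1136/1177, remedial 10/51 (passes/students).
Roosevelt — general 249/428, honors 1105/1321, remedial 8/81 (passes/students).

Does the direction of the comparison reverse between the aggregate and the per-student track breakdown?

General: Lincoln 63/120 = 52.5%, Roosevelt 249/428 = 58.2% → Roosevelt
Honors: Lincoln 1136/1177 = 96.5%, Roosevelt 1105/1321 = 83.6% → Lincoln
Remedial: Lincoln 10/51 = 19.6%, Roosevelt 8/81 = 9.9% → Lincoln
Overall: Lincoln 1209/1348 = 89.7%, Roosevelt 1362/1830 = 74.4% → Lincoln
Neither sweeps: Lincoln wins 2 of 3 groups, Roosevelt wins 1. Lincoln wins overall but not every group — no Simpson reversal.

No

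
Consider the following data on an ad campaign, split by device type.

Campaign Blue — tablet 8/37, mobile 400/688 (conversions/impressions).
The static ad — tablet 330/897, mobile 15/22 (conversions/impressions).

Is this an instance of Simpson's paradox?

Yes

Tablet: Campaign Blue 8/37 = 21.6%, the static ad 330/897 = 36.8% → the static ad
Mobile: Campaign Blue 400/688 = 58.1%, the static ad 15/22 = 68.2% → the static ad
Overall: Campaign Blue 408/725 = 56.3%, the static ad 345/919 = 37.5% → Campaign Blue
The static ad wins each device group but Campaign Blue wins overall — the comparison reverses. The static ad's impressions skew toward tablet, which has a lower base rate.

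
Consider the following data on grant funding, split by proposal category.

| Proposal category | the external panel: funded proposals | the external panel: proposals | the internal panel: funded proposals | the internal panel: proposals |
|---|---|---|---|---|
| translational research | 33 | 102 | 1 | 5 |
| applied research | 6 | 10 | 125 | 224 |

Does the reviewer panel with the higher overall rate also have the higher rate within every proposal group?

Translational research: the external panel 33/102 = 32.4%, the internal panel 1/5 = 20.0% → the external panel
Applied research: the external panel 6/10 = 60.0%, the internal panel 125/224 = 55.8% → the external panel
Overall: the external panel 39/112 = 34.8%, the internal panel 126/229 = 55.0% → the internal panel
The external panel wins each proposal group but the internal panel wins overall — the comparison reverses. The external panel's proposals skew toward translational research, which has a lower base rate.

No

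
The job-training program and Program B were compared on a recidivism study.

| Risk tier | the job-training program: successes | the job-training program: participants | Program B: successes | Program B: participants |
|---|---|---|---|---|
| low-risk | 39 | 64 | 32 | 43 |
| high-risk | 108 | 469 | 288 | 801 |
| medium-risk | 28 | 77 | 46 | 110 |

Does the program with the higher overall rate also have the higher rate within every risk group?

Low-risk: the job-training program 39/64 = 60.9%, Program B 32/43 = 74.4% → Program B
High-risk: the job-training program 108/469 = 23.0%, Program B 288/801 = 36.0% → Program B
Medium-risk: the job-training program 28/77 = 36.4%, Program B 46/110 = 41.8% → Program B
Overall: the job-training program 175/610 = 28.7%, Program B 366/954 = 38.4% → Program B
Program B wins overall and in every risk group — no reversal.

Yes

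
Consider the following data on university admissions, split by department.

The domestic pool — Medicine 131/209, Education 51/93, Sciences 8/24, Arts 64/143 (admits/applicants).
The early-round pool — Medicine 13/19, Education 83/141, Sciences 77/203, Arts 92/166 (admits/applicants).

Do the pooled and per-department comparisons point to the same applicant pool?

Medicine: the domestic pool 131/209 = 62.7%, the early-round pool 13/19 = 68.4% → the early-round pool
Education: the domestic pool 51/93 = 54.8%, the early-round pool 83/141 = 58.9% → the early-round pool
Sciences: the domestic pool 8/24 = 33.3%, the early-round pool 77/203 = 37.9% → the early-round pool
Arts: the domestic pool 64/143 = 44.8%, the early-round pool 92/166 = 55.4% → the early-round pool
Overall: the domestic pool 254/469 = 54.2%, the early-round pool 265/529 = 50.1% → the domestic pool
The early-round pool wins each department group but the domestic pool wins overall — the comparison reverses. The early-round pool's applicants skew toward Sciences, which has a lower base rate.

No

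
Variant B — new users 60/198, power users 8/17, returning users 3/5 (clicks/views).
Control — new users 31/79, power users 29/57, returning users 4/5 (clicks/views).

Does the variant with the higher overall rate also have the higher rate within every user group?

Yes

New users: Variant B 60/198 = 30.3%, Control 31/79 = 39.2% → Control
Power users: Variant B 8/17 = 47.1%, Control 29/57 = 50.9% → Control
Returning users: Variant B 3/5 = 60.0%, Control 4/5 = 80.0% → Control
Overall: Variant B 71/220 = 32.3%, Control 64/141 = 45.4% → Control
Control wins overall and in every user group — no reversal.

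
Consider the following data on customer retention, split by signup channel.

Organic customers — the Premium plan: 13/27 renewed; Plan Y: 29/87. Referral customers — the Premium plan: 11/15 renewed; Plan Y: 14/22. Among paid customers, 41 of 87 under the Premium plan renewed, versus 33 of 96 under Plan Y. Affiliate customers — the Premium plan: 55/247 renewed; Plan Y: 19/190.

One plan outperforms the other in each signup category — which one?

Organic: the Premium plan 13/27 = 48.1%, Plan Y 29/87 = 33.3% → the Premium plan
Referral: the Premium plan 11/15 = 73.3%, Plan Y 14/22 = 63.6% → the Premium plan
Paid: the Premium plan 41/87 = 47.1%, Plan Y 33/96 = 34.4% → the Premium plan
Affiliate: the Premium plan 55/247 = 22.3%, Plan Y 19/190 = 10.0% → the Premium plan
The Premium plan has the higher rate in all 4 groups.

the Premium plan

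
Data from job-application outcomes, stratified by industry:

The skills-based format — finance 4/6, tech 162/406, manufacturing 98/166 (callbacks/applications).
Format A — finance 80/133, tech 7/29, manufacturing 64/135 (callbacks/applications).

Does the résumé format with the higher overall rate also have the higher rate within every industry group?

No

Finance: the skills-based format 4/6 = 66.7%, Format A 80/133 = 60.2% → the skills-based format
Tech: the skills-based format 162/406 = 39.9%, Format A 7/29 = 24.1% → the skills-based format
Manufacturing: the skills-based format 98/166 = 59.0%, Format A 64/135 = 47.4% → the skills-based format
Overall: the skills-based format 264/578 = 45.7%, Format A 151/297 = 50.8% → Format A
The skills-based format wins each industry group but Format A wins overall — the comparison reverses. The skills-based format's applications skew toward tech, which has a lower base rate.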